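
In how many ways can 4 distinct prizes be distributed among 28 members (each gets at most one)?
P(28,4) = 28!/(28-4)! = 491400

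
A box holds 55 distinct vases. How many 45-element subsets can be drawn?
C(55,45) = 55!/(45!×10!) = 29248649430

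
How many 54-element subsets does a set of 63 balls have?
C(63,54) = 63!/(54!×9!) = 23667689815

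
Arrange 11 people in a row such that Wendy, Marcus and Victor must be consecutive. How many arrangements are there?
Treat the 3 as one block: (11-3+1)! × 3! = 362880 × 6 = 2177280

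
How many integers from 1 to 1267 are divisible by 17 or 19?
⌊1267/17⌋ + ⌊1267/19⌋ - ⌊1267/323⌋ = 74 + 66 - 3 = 137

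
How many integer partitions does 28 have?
Pentagonal recurrence p(n) = p(n-1) + p(n-2) - p(n-5) - p(n-7) + p(n-12) + p(n-15) - ... gives p(0..27) = 1, 1, 2, 3, 5, 7, 11, 15, 22, 30, 42, 56, 77, 101, 135, 176, 231, 297, 385, 490, 627, 792, 1002, 1255, 1575, 1958, 2436, 3010. p(28) = p(27) + p(26) - p(23) - p(21) + p(16) + p(13) - p(6) - p(2) = 3010 + 2436 - 1255 - 792 + 231 + 101 - 11 - 2 = 3718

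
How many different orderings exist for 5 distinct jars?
5! = 120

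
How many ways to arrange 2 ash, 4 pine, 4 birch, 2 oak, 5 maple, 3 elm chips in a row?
20! / (2! × 4! × 4! × 2! × 5! × 3!) = 1466593128000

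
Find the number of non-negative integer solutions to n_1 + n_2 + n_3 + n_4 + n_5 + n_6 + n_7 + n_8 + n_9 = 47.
C(47+9-1, 9-1) = C(55, 8) = 1217566350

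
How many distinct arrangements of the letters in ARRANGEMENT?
11! / (2! × 2! × 2! × 1! × 2! × 1! × 1!) = 2494800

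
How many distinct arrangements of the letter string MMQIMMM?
7! / (1! × 1! × 5!) = 42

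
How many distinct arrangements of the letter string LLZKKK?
6! / (3! × 2! × 1!) = 60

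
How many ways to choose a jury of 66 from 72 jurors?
C(72,66) = 72!/(66!×6!) = 156238908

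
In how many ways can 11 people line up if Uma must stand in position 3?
Fix one position: (11-1)! = 3628800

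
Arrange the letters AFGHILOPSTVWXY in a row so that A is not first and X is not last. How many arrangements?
By inclusion-exclusion: 14! - 2×(14-1)! + (14-2)! = 87178291200 - 12454041600 + 479001600 = 75203251200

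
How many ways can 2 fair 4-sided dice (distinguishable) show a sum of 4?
Coefficient of x^4 in (x + x² + ... + x^4)^2. By inclusion-exclusion on dice exceeding 4: Σ_j (-1)^j C(2,j)·C(4-1-4j, 1) = C(2,0)·C(3,1) = 1·3 = 3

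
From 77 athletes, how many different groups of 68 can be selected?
C(77,68) = 77!/(68!×9!) = 161322559475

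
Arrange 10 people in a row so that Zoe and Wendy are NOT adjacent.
Total - adjacent = 10! - (10-1)!×2 = 3628800 - 725760 = 2903040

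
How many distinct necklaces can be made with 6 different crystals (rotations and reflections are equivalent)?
(6-1)!/2 = 120/2 = 60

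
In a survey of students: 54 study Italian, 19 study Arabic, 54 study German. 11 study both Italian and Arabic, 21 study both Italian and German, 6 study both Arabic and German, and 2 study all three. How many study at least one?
|A∪B∪C| = 54+19+54-11-21-6+2 = 91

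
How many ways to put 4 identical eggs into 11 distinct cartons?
C(4+11-1, 11-1) = C(14, 10) = 1001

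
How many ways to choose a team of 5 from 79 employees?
C(79,5) = 79!/(5!×74!) = 22537515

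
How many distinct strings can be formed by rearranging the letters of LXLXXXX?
7! / (5! × 2!) = 21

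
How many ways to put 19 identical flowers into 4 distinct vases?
C(19+4-1, 4-1) = C(22, 3) = 1540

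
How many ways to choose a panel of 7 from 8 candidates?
C(8,7) = 8!/(7!×1!) = 8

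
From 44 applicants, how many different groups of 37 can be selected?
C(44,37) = 44!/(37!×7!) = 38320568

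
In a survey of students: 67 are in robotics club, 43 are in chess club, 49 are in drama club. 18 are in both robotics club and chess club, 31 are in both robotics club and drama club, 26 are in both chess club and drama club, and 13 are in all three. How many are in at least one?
|A∪B∪C| = 67+43+49-18-31-26+13 = 97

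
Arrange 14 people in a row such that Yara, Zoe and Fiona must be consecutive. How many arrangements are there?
Treat the 3 as one block: (14-3+1)! × 3! = 479001600 × 6 = 2874009600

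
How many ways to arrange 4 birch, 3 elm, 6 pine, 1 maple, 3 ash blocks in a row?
17! / (4! × 3! × 6! × 1! × 3!) = 571771200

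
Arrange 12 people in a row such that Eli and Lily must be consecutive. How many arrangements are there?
Treat the 2 as one block: (12-2+1)! × 2! = 39916800 × 2 = 79833600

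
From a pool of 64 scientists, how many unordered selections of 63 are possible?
C(64,63) = 64!/(63!×1!) = 64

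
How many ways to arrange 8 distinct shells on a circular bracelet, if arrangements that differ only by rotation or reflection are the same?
(8-1)!/2 = 5040/2 = 2520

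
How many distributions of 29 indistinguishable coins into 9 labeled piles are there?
C(29+9-1, 9-1) = C(37, 8) = 38608020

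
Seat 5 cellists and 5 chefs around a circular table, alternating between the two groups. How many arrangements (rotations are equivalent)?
Fix one of the cellists: (5-1)! ways for the remaining cellists, × 5! ways for the chefs = 24 × 120 = 2880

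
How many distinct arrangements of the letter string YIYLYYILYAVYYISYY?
17! / (1! × 3! × 1! × 2! × 1! × 9!) = 81681600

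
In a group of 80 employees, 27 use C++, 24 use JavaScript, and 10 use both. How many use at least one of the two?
|A∪B| = |A| + |B| - |A∩B| = 27 + 24 - 10 = 41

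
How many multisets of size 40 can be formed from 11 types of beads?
C(40+11-1, 11-1) = C(50, 10) = 10272278170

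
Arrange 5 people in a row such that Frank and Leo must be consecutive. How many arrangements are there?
Treat the 2 as one block: (5-2+1)! × 2! = 24 × 2 = 48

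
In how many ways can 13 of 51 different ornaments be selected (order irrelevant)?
C(51,13) = 51!/(13!×38!) = 476260169700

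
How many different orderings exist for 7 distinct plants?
7! = 5040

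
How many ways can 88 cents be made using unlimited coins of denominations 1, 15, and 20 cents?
Coefficient of x^88 in 1/(1-x^1) · 1/(1-x^15) · 1/(1-x^20). Case on j = number of 20-cent coins (j = 0..4); remainder r = 88 - 20j is made from {1,15} in ⌊r/15⌋+1 ways. r = 88, 68, 48, 28, 8 → 6 + 5 + 4 + 2 + 1 = 18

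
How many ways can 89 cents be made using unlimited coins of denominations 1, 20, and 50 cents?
Coefficient of x^89 in 1/(1-x^1) · 1/(1-x^20) · 1/(1-x^50). Case on j = number of 50-cent coins (j = 0..1); remainder r = 89 - 50j is made from {1,20} in ⌊r/20⌋+1 ways. r = 89, 39 → 5 + 2 = 7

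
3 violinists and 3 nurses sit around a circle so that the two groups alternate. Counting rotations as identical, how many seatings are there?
Fix one of the violinists: (3-1)! ways for the remaining violinists, × 3! ways for the nurses = 2 × 6 = 12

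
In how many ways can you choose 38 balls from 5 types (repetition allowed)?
C(38+5-1, 5-1) = C(42, 4) = 111930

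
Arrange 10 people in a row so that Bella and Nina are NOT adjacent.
Total - adjacent = 10! - (10-1)!×2 = 3628800 - 725760 = 2903040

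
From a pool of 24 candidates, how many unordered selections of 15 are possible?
C(24,15) = 24!/(15!×9!) = 1307504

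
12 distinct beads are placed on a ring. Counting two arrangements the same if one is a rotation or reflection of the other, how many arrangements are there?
(12-1)!/2 = 39916800/2 = 19958400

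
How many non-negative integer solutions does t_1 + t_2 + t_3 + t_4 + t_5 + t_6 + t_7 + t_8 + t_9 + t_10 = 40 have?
C(40+10-1, 10-1) = C(49, 9) = 2054455634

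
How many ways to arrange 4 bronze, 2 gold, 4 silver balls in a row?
10! / (4! × 2! × 4!) = 3150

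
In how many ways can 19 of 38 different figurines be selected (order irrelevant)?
C(38,19) = 38!/(19!×19!) = 35345263800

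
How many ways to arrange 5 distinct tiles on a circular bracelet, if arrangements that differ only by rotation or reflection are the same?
(5-1)!/2 = 24/2 = 12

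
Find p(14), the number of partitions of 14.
Pentagonal recurrence p(n) = p(n-1) + p(n-2) - p(n-5) - p(n-7) + p(n-12) + p(n-15) - ... gives p(0..13) = 1, 1, 2, 3, 5, 7, 11, 15, 22, 30, 42, 56, 77, 101. p(14) = p(13) + p(12) - p(9) - p(7) + p(2) = 101 + 77 - 30 - 15 + 2 = 135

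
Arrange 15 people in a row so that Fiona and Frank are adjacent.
Treat as block: (15-1)! × 2! = 87178291200 × 2 = 174356582400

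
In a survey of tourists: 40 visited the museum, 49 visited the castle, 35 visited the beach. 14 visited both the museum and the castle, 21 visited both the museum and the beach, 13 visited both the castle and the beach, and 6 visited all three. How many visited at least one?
|A∪B∪C| = 40+49+35-14-21-13+6 = 82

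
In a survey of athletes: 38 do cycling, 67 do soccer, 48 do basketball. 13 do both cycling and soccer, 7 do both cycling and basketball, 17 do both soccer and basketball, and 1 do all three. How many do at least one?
|A∪B∪C| = 38+67+48-13-7-17+1 = 117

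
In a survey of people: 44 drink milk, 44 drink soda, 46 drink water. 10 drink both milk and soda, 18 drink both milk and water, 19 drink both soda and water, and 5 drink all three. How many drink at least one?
|A∪B∪C| = 44+44+46-10-18-19+5 = 92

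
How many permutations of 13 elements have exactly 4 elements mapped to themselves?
Choose the 4 fixed points C(13,4) = 715, derange the rest: !9 = Σ_{j=0}^{9} (-1)^j·9!/j! = 362880 - 362880 + 181440 - 60480 + 15120 - 3024 + 504 - 72 + 9 - 1 = 133496. Product = 715 × 133496 = 95449640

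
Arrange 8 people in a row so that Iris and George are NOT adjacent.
Total - adjacent = 8! - (8-1)!×2 = 40320 - 10080 = 30240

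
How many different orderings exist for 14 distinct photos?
14! = 87178291200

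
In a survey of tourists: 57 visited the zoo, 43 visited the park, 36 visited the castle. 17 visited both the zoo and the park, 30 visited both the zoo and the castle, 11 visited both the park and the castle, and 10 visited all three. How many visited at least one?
|A∪B∪C| = 57+43+36-17-30-11+10 = 88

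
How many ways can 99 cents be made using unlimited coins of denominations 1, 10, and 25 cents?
Coefficient of x^99 in 1/(1-x^1) · 1/(1-x^10) · 1/(1-x^25). Case on j = number of 25-cent coins (j = 0..3); remainder r = 99 - 25j is made from {1,10} in ⌊r/10⌋+1 ways. r = 99, 74, 49, 24 → 10 + 8 + 5 + 3 = 26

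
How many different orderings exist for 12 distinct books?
12! = 479001600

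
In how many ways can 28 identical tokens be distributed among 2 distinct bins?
C(28+2-1, 2-1) = C(29, 1) = 29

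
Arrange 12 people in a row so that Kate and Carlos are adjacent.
Treat as block: (12-1)! × 2! = 39916800 × 2 = 79833600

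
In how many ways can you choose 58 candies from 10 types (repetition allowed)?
C(58+10-1, 10-1) = C(67, 9) = 42757703560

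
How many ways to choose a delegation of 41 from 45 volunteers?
C(45,41) = 45!/(41!×4!) = 148995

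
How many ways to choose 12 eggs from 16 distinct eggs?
C(16,12) = 16!/(12!×4!) = 1820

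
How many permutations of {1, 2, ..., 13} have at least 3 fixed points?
Exactly j fixed points: C(13,j)·!(13-j); sum over j ≥ 3 (derangement numbers via !m = (m-1)·(!(m-1) + !(m-2)): !0..!10 = 1, 0, 1, 2, 9, 44, 265, 1854, 14833, 133496, 1334961). Σ_{j=3}^{13} C(13,j)·!(13-j) = C(13,3)·!10 + C(13,4)·!9 + C(13,5)·!8 + C(13,6)·!7 + C(13,7)·!6 + C(13,8)·!5 + C(13,9)·!4 + C(13,10)·!3 + C(13,11)·!2 + C(13,12)·!1 + C(13,13)·!0 = 286·1334961 + 715·133496 + 1287·14833 + 1716·1854 + 1716·265 + 1287·44 + 715·9 + 286·2 + 78·1 + 13·0 + 1·1 = 500038475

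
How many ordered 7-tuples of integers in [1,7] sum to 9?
Coefficient of x^9 in (x + x² + ... + x^7)^7. By inclusion-exclusion on dice exceeding 7: Σ_j (-1)^j C(7,j)·C(9-1-7j, 6) = C(7,0)·C(8,6) = 1·28 = 28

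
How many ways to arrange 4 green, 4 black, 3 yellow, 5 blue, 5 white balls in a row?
21! / (4! × 4! × 3! × 5! × 5!) = 1026615189600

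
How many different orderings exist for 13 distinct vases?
13! = 6227020800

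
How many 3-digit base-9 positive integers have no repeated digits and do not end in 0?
Last digit: 8 nonzero choices. First digit: 7 (nonzero, ≠last). Middle 1: P(7,1) = 7. Total = 392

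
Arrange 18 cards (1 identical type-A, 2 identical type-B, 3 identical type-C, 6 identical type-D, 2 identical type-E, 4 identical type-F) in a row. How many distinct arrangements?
18! / (1! × 2! × 3! × 6! × 2! × 4!) = 15437822400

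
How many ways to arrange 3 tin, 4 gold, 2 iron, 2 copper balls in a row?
11! / (3! × 4! × 2! × 2!) = 69300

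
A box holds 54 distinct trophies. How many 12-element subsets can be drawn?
C(54,12) = 54!/(12!×42!) = 343006888770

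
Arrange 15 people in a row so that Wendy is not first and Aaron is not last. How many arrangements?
By inclusion-exclusion: 15! - 2×(15-1)! + (15-2)! = 1307674368000 - 174356582400 + 6227020800 = 1139544806400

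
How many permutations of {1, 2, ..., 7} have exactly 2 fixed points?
Choose the 2 fixed points C(7,2) = 21, derange the rest: !5 = Σ_{j=0}^{5} (-1)^j·5!/j! = 120 - 120 + 60 - 20 + 5 - 1 = 44. Product = 21 × 44 = 924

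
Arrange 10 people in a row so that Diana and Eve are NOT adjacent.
Total - adjacent = 10! - (10-1)!×2 = 3628800 - 725760 = 2903040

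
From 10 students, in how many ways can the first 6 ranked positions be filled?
P(10,6) = 10!/(10-6)! = 151200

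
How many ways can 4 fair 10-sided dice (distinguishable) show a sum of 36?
Coefficient of x^36 in (x + x² + ... + x^10)^4. By inclusion-exclusion on dice exceeding 10: Σ_j (-1)^j C(4,j)·C(36-1-10j, 3) = C(4,0)·C(35,3) - C(4,1)·C(25,3) + C(4,2)·C(15,3) - C(4,3)·C(5,3) = 1·6545 - 4·2300 + 6·455 - 4·10 = 35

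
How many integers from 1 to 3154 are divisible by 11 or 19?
⌊3154/11⌋ + ⌊3154/19⌋ - ⌊3154/209⌋ = 286 + 166 - 15 = 437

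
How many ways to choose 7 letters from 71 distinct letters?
C(71,7) = 71!/(7!×64!) = 1329890705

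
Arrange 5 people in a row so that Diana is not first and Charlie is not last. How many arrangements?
By inclusion-exclusion: 5! - 2×(5-1)! + (5-2)! = 120 - 48 + 6 = 78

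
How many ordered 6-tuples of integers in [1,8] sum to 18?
Coefficient of x^18 in (x + x² + ... + x^8)^6. By inclusion-exclusion on dice exceeding 8: Σ_j (-1)^j C(6,j)·C(18-1-8j, 5) = C(6,0)·C(17,5) - C(6,1)·C(9,5) = 1·6188 - 6·126 = 5432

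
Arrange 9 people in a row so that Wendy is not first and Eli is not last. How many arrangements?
By inclusion-exclusion: 9! - 2×(9-1)! + (9-2)! = 362880 - 80640 + 5040 = 287280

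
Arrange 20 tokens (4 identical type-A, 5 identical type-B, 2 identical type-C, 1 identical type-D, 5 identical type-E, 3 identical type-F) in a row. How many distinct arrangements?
20! / (4! × 5! × 2! × 1! × 5! × 3!) = 586637251200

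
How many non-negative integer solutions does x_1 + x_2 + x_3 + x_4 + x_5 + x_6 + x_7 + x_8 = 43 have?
C(43+8-1, 8-1) = C(50, 7) = 99884400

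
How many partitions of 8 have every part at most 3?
Let r_j(i) = number of partitions of i into parts ≤ j, for i = 0..8. r_1(i) = 1 for all i; r_j(i) = r_{j-1}(i) + r_j(i-j). Rows j = 2..3: ≤2: 1 1 2 2 3 3 4 4 5; ≤3: 1 1 2 3 4 5 7 8 10. r_3(8) = 10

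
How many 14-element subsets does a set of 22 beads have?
C(22,14) = 22!/(14!×8!) = 319770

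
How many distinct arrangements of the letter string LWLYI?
5! / (1! × 2! × 1! × 1!) = 60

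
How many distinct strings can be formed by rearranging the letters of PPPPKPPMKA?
10! / (2! × 1! × 6! × 1!) = 2520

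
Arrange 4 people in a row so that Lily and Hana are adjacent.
Treat as block: (4-1)! × 2! = 6 × 2 = 12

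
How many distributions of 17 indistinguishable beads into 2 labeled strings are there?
C(17+2-1, 2-1) = C(18, 1) = 18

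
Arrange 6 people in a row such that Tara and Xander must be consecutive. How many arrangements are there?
Treat the 2 as one block: (6-2+1)! × 2! = 120 × 2 = 240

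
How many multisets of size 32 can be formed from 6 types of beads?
C(32+6-1, 6-1) = C(37, 5) = 435897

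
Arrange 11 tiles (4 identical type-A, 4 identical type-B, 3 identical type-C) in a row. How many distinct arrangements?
11! / (4! × 4! × 3!) = 11550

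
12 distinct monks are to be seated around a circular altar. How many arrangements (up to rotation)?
Circular: fix one position, arrange the rest. (12-1)! = 39916800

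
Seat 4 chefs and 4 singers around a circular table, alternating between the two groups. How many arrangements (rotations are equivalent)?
Fix one of the chefs: (4-1)! ways for the remaining chefs, × 4! ways for the singers = 6 × 24 = 144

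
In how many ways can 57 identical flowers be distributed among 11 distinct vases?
C(57+11-1, 11-1) = C(67, 10) = 247994680648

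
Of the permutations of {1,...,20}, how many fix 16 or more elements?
Exactly j fixed points: C(20,j)·!(20-j); sum over j ≥ 16 (derangement numbers via !m = (m-1)·(!(m-1) + !(m-2)): !0..!4 = 1, 0, 1, 2, 9). Σ_{j=16}^{20} C(20,j)·!(20-j) = C(20,16)·!4 + C(20,17)·!3 + C(20,18)·!2 + C(20,19)·!1 + C(20,20)·!0 = 4845·9 + 1140·2 + 190·1 + 20·0 + 1·1 = 46076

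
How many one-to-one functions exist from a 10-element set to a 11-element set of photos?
P(11,10) = 11!/(11-10)! = 39916800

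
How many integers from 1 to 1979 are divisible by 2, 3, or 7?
⌊1979/2⌋+⌊1979/3⌋+⌊1979/7⌋ - ⌊1979/6⌋-⌊1979/14⌋-⌊1979/21⌋ + ⌊1979/42⌋ = 989+659+282 - 329-141-94 + 47 = 1413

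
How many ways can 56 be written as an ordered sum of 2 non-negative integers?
C(56+2-1, 2-1) = C(57, 1) = 57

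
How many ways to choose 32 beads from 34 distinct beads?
C(34,32) = 34!/(32!×2!) = 561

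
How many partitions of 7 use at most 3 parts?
By conjugation, equals partitions of 7 into parts ≤ 3. Let r_j(i) = number of partitions of i into parts ≤ j, for i = 0..7. r_1(i) = 1 for all i; r_j(i) = r_{j-1}(i) + r_j(i-j). Rows j = 2..3: ≤2: 1 1 2 2 3 3 4 4; ≤3: 1 1 2 3 4 5 7 8. r_3(7) = 8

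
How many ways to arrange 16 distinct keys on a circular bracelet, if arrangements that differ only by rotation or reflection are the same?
(16-1)!/2 = 1307674368000/2 = 653837184000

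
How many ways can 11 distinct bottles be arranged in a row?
11! = 39916800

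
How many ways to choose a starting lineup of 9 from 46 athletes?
C(46,9) = 46!/(9!×37!) = 1101716330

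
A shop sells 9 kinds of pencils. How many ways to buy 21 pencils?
C(21+9-1, 9-1) = C(29, 8) = 4292145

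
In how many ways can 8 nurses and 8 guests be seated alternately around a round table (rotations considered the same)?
Fix one of the nurses: (8-1)! ways for the remaining nurses, × 8! ways for the guests = 5040 × 40320 = 203212800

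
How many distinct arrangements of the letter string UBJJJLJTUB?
10! / (2! × 2! × 4! × 1! × 1!) = 37800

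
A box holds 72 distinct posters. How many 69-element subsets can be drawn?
C(72,69) = 72!/(69!×3!) = 59640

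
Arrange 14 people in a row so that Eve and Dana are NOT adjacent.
Total - adjacent = 14! - (14-1)!×2 = 87178291200 - 12454041600 = 74724249600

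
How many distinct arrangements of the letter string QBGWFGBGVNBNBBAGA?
17! / (1! × 5! × 2! × 1! × 1! × 4! × 2! × 1!) = 30875644800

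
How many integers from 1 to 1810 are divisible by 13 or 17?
⌊1810/13⌋ + ⌊1810/17⌋ - ⌊1810/221⌋ = 139 + 106 - 8 = 237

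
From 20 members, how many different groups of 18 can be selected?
C(20,18) = 20!/(18!×2!) = 190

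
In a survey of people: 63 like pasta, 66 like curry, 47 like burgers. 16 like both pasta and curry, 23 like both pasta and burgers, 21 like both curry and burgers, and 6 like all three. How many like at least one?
|A∪B∪C| = 63+66+47-16-23-21+6 = 122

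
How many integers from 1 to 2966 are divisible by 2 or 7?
⌊2966/2⌋ + ⌊2966/7⌋ - ⌊2966/14⌋ = 1483 + 423 - 211 = 1695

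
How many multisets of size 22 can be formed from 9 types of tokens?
C(22+9-1, 9-1) = C(30, 8) = 5852925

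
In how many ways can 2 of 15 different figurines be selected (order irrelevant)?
C(15,2) = 15!/(2!×13!) = 105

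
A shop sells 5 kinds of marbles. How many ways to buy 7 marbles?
C(7+5-1, 5-1) = C(11, 4) = 330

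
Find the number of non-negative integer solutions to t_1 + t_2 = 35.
C(35+2-1, 2-1) = C(36, 1) = 36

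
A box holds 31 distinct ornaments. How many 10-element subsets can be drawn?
C(31,10) = 31!/(10!×21!) = 44352165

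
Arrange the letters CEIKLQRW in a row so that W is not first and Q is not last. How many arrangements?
By inclusion-exclusion: 8! - 2×(8-1)! + (8-2)! = 40320 - 10080 + 720 = 30960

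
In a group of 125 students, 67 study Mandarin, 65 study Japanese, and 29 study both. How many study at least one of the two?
|A∪B| = |A| + |B| - |A∩B| = 67 + 65 - 29 = 103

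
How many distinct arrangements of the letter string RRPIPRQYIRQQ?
12! / (4! × 2! × 2! × 3! × 1!) = 831600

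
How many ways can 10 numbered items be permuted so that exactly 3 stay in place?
Choose the 3 fixed points C(10,3) = 120, derange the rest: !7 = Σ_{j=0}^{7} (-1)^j·7!/j! = 5040 - 5040 + 2520 - 840 + 210 - 42 + 7 - 1 = 1854. Product = 120 × 1854 = 222480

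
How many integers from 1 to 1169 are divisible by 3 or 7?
⌊1169/3⌋ + ⌊1169/7⌋ - ⌊1169/21⌋ = 389 + 167 - 55 = 501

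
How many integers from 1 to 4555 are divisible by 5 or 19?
⌊4555/5⌋ + ⌊4555/19⌋ - ⌊4555/95⌋ = 911 + 239 - 47 = 1103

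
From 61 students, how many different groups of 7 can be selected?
C(61,7) = 61!/(7!×54!) = 436270780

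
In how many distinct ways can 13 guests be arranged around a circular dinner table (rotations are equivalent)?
Circular: fix one position, arrange the rest. (13-1)! = 479001600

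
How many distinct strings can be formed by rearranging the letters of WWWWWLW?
7! / (1! × 6!) = 7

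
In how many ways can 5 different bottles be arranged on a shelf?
5! = 120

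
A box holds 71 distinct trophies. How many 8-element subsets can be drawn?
C(71,8) = 71!/(8!×63!) = 10639125640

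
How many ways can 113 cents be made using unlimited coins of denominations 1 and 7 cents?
Coefficient of x^113 in 1/(1-x^1) · 1/(1-x^7). Use j coins of 7 for j = 0..⌊113/7⌋ = 16, the rest in 1s: 16 + 1 = 17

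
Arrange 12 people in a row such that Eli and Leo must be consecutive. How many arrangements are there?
Treat the 2 as one block: (12-2+1)! × 2! = 39916800 × 2 = 79833600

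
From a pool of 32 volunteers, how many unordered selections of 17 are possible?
C(32,17) = 32!/(17!×15!) = 565722720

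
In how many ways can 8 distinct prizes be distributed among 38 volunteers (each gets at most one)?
P(38,8) = 38!/(38-8)! = 1971788797440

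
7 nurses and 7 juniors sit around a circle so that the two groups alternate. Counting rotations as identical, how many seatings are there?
Fix one of the nurses: (7-1)! ways for the remaining nurses, × 7! ways for the juniors = 720 × 5040 = 3628800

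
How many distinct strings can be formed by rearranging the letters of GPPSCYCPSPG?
11! / (2! × 1! × 2! × 2! × 4!) = 207900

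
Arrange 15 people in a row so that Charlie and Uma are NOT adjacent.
Total - adjacent = 15! - (15-1)!×2 = 1307674368000 - 174356582400 = 1133317785600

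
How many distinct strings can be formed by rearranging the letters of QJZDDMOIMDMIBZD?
15! / (1! × 2! × 1! × 4! × 1! × 3! × 1! × 2!) = 2270268000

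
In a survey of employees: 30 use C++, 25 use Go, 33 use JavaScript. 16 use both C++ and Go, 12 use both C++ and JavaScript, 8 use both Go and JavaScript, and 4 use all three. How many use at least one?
|A∪B∪C| = 30+25+33-16-12-8+4 = 56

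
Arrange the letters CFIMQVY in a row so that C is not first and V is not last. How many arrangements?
By inclusion-exclusion: 7! - 2×(7-1)! + (7-2)! = 5040 - 1440 + 120 = 3720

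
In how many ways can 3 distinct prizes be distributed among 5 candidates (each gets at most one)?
P(5,3) = 5!/(5-3)! = 60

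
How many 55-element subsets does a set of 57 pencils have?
C(57,55) = 57!/(55!×2!) = 1596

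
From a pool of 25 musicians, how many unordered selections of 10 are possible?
C(25,10) = 25!/(10!×15!) = 3268760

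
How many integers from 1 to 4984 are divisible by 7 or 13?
⌊4984/7⌋ + ⌊4984/13⌋ - ⌊4984/91⌋ = 712 + 383 - 54 = 1041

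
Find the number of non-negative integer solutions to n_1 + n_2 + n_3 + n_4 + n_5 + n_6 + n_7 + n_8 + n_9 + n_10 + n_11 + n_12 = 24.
C(24+12-1, 12-1) = C(35, 11) = 417225900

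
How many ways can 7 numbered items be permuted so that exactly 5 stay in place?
Choose the 5 fixed points C(7,5) = 21, derange the rest: !2 = Σ_{j=0}^{2} (-1)^j·2!/j! = 2 - 2 + 1 = 1. Product = 21 × 1 = 21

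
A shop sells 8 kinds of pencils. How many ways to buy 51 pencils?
C(51+8-1, 8-1) = C(58, 7) = 300674088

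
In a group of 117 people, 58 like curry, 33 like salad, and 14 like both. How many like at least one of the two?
|A∪B| = |A| + |B| - |A∩B| = 58 + 33 - 14 = 77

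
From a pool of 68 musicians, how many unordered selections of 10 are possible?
C(68,10) = 68!/(10!×58!) = 290752384208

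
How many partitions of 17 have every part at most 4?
Let r_j(i) = number of partitions of i into parts ≤ j, for i = 0..17. r_1(i) = 1 for all i; r_j(i) = r_{j-1}(i) + r_j(i-j). Rows j = 2..4: ≤2: 1 1 2 2 3 3 4 4 5 5 6 6 7 7 8 8 9 9; ≤3: 1 1 2 3 4 5 7 8 10 12 14 16 19 21 24 27 30 33; ≤4: 1 1 2 3 5 6 9 11 15 18 23 27 34 39 47 54 64 72. r_4(17) = 72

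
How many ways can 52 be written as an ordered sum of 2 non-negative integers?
C(52+2-1, 2-1) = C(53, 1) = 53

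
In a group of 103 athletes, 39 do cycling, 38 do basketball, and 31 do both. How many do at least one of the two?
|A∪B| = |A| + |B| - |A∩B| = 39 + 38 - 31 = 46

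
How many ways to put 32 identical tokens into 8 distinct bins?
C(32+8-1, 8-1) = C(39, 7) = 15380937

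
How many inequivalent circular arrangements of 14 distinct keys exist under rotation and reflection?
(14-1)!/2 = 6227020800/2 = 3113510400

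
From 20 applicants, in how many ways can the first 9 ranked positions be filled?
P(20,9) = 20!/(20-9)! = 60949324800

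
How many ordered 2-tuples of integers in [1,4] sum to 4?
Coefficient of x^4 in (x + x² + ... + x^4)^2. By inclusion-exclusion on dice exceeding 4: Σ_j (-1)^j C(2,j)·C(4-1-4j, 1) = C(2,0)·C(3,1) = 1·3 = 3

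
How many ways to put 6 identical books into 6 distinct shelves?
C(6+6-1, 6-1) = C(11, 5) = 462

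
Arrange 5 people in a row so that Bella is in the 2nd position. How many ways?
Fix one position: (5-1)! = 24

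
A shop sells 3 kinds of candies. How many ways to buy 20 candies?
C(20+3-1, 3-1) = C(22, 2) = 231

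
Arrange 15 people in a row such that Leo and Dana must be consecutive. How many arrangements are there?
Treat the 2 as one block: (15-2+1)! × 2! = 87178291200 × 2 = 174356582400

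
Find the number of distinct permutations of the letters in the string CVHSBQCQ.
8! / (1! × 2! × 1! × 1! × 2! × 1!) = 10080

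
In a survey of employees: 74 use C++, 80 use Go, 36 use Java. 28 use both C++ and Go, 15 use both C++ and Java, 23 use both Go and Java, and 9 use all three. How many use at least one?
|A∪B∪C| = 74+80+36-28-15-23+9 = 133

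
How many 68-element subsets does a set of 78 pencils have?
C(78,68) = 78!/(68!×10!) = 1258315963905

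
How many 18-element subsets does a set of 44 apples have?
C(44,18) = 44!/(18!×26!) = 1029530696964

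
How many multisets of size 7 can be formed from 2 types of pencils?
C(7+2-1, 2-1) = C(8, 1) = 8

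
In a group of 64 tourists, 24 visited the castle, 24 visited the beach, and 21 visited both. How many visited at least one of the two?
|A∪B| = |A| + |B| - |A∩B| = 24 + 24 - 21 = 27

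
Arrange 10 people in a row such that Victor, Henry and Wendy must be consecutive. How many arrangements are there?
Treat the 3 as one block: (10-3+1)! × 3! = 40320 × 6 = 241920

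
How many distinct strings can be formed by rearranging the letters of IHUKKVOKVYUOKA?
14! / (2! × 4! × 2! × 1! × 1! × 1! × 1! × 2!) = 454053600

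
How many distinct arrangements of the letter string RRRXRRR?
7! / (1! × 6!) = 7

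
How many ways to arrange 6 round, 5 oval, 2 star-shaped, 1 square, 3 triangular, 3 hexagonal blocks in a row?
20! / (6! × 5! × 2! × 1! × 3! × 3!) = 391091500800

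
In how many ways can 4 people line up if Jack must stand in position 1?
Fix one position: (4-1)! = 6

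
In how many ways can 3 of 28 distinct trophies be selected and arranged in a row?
P(28,3) = 28!/(28-3)! = 19656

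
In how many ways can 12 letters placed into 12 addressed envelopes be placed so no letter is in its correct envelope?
!12 = Σ_{j=0}^{12} (-1)^j·12!/j! = 479001600 - 479001600 + 239500800 - 79833600 + 19958400 - 3991680 + 665280 - 95040 + 11880 - 1320 + 132 - 12 + 1 = 176214841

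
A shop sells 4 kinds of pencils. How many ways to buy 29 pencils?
C(29+4-1, 4-1) = C(32, 3) = 4960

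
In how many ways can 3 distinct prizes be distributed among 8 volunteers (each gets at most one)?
P(8,3) = 8!/(8-3)! = 336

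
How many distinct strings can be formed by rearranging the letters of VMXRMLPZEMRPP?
13! / (1! × 1! × 2! × 1! × 1! × 1! × 3! × 3!) = 86486400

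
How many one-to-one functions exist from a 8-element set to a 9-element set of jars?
P(9,8) = 9!/(9-8)! = 362880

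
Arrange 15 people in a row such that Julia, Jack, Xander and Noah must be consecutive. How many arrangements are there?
Treat the 4 as one block: (15-4+1)! × 4! = 479001600 × 24 = 11496038400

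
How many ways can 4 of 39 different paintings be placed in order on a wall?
P(39,4) = 39!/(39-4)! = 1974024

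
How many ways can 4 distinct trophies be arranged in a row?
4! = 24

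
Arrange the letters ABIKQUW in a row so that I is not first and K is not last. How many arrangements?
By inclusion-exclusion: 7! - 2×(7-1)! + (7-2)! = 5040 - 1440 + 120 = 3720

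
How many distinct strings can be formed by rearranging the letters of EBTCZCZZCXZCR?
13! / (1! × 1! × 1! × 1! × 4! × 1! × 4!) = 10810800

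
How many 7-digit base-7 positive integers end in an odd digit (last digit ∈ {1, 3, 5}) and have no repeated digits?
Last∈{1,3,5}. Last=0: 0. Last nonzero: 3×5×P(5,5) = 1800. Total = 1800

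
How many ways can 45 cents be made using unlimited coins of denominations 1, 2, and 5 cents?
Coefficient of x^45 in 1/(1-x^1) · 1/(1-x^2) · 1/(1-x^5). Case on j = number of 5-cent coins (j = 0..9); remainder r = 45 - 5j is made from {1,2} in ⌊r/2⌋+1 ways. r = 45, 40, 35, 30, 25, 20, 15, 10, 5, 0 → 23 + 21 + 18 + 16 + 13 + 11 + 8 + 6 + 3 + 1 = 120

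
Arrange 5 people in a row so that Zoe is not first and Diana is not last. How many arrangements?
By inclusion-exclusion: 5! - 2×(5-1)! + (5-2)! = 120 - 48 + 6 = 78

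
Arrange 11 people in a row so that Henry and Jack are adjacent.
Treat as block: (11-1)! × 2! = 3628800 × 2 = 7257600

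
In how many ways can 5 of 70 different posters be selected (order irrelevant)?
C(70,5) = 70!/(5!×65!) = 12103014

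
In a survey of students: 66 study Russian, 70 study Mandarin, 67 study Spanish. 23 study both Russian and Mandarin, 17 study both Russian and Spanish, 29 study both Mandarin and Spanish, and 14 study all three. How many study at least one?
|A∪B∪C| = 66+70+67-23-17-29+14 = 148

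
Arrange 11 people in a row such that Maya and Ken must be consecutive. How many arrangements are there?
Treat the 2 as one block: (11-2+1)! × 2! = 3628800 × 2 = 7257600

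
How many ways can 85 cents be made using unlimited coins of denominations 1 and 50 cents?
Coefficient of x^85 in 1/(1-x^1) · 1/(1-x^50). Use j coins of 50 for j = 0..⌊85/50⌋ = 1, the rest in 1s: 1 + 1 = 2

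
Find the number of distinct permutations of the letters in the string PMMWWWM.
7! / (3! × 3! × 1!) = 140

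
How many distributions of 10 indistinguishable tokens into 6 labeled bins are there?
C(10+6-1, 6-1) = C(15, 5) = 3003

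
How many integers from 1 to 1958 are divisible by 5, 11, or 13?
⌊1958/5⌋+⌊1958/11⌋+⌊1958/13⌋ - ⌊1958/55⌋-⌊1958/65⌋-⌊1958/143⌋ + ⌊1958/715⌋ = 391+178+150 - 35-30-13 + 2 = 643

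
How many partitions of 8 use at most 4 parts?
By conjugation, equals partitions of 8 into parts ≤ 4. Let r_j(i) = number of partitions of i into parts ≤ j, for i = 0..8. r_1(i) = 1 for all i; r_j(i) = r_{j-1}(i) + r_j(i-j). Rows j = 2..4: ≤2: 1 1 2 2 3 3 4 4 5; ≤3: 1 1 2 3 4 5 7 8 10; ≤4: 1 1 2 3 5 6 9 11 15. r_4(8) = 15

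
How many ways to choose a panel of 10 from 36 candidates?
C(36,10) = 36!/(10!×26!) = 254186856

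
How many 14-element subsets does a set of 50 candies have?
C(50,14) = 50!/(14!×36!) = 937845656300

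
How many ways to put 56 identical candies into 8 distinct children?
C(56+8-1, 8-1) = C(63, 7) = 553270671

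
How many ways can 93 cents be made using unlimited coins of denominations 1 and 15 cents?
Coefficient of x^93 in 1/(1-x^1) · 1/(1-x^15). Use j coins of 15 for j = 0..⌊93/15⌋ = 6, the rest in 1s: 6 + 1 = 7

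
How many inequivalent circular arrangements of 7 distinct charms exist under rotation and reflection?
(7-1)!/2 = 720/2 = 360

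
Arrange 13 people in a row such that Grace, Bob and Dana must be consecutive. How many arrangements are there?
Treat the 3 as one block: (13-3+1)! × 3! = 39916800 × 6 = 239500800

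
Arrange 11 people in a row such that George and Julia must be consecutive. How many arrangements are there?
Treat the 2 as one block: (11-2+1)! × 2! = 3628800 × 2 = 7257600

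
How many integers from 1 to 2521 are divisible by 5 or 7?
⌊2521/5⌋ + ⌊2521/7⌋ - ⌊2521/35⌋ = 504 + 360 - 72 = 792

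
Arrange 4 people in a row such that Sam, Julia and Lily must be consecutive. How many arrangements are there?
Treat the 3 as one block: (4-3+1)! × 3! = 2 × 6 = 12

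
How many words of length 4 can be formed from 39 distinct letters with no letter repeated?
P(39,4) = 39!/(39-4)! = 1974024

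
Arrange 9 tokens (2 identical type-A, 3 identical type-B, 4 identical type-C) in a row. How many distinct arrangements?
9! / (2! × 3! × 4!) = 1260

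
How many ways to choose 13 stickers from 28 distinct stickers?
C(28,13) = 28!/(13!×15!) = 37442160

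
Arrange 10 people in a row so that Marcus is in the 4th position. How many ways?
Fix one position: (10-1)! = 362880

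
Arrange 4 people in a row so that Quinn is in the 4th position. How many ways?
Fix one position: (4-1)! = 6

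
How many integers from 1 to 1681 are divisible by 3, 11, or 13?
⌊1681/3⌋+⌊1681/11⌋+⌊1681/13⌋ - ⌊1681/33⌋-⌊1681/39⌋-⌊1681/143⌋ + ⌊1681/429⌋ = 560+152+129 - 50-43-11 + 3 = 740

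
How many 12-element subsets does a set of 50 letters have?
C(50,12) = 50!/(12!×38!) = 121399651100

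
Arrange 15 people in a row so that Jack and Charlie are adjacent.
Treat as block: (15-1)! × 2! = 87178291200 × 2 = 174356582400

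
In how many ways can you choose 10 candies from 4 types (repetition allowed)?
C(10+4-1, 4-1) = C(13, 3) = 286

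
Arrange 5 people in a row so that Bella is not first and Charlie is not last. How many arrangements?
By inclusion-exclusion: 5! - 2×(5-1)! + (5-2)! = 120 - 48 + 6 = 78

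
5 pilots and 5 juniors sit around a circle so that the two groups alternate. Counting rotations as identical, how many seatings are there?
Fix one of the pilots: (5-1)! ways for the remaining pilots, × 5! ways for the juniors = 24 × 120 = 2880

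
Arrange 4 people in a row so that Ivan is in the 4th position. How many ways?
Fix one position: (4-1)! = 6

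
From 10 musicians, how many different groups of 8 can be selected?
C(10,8) = 10!/(8!×2!) = 45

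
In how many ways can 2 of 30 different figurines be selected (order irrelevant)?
C(30,2) = 30!/(2!×28!) = 435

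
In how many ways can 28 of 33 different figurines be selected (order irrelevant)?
C(33,28) = 33!/(28!×5!) = 237336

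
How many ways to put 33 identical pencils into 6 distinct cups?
C(33+6-1, 6-1) = C(38, 5) = 501942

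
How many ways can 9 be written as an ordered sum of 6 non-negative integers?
C(9+6-1, 6-1) = C(14, 5) = 2002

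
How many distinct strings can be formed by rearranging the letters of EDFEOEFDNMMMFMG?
15! / (3! × 1! × 2! × 4! × 1! × 1! × 3!) = 756756000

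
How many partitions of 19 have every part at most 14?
Let r_j(i) = number of partitions of i into parts ≤ j, for i = 0..19. r_1(i) = 1 for all i; r_j(i) = r_{j-1}(i) + r_j(i-j). Rows j = 2..14: ≤2: 1 1 2 2 3 3 4 4 5 5 6 6 7 7 8 8 9 9 10 10; ≤3: 1 1 2 3 4 5 7 8 10 12 14 16 19 21 24 27 30 33 37 40; ≤4: 1 1 2 3 5 6 9 11 15 18 23 27 34 39 47 54 64 72 84 94; ≤5: 1 1 2 3 5 7 10 13 18 23 30 37 47 57 70 84 101 119 141 164; ≤6: 1 1 2 3 5 7 11 14 20 26 35 44 58 71 90 110 136 163 199 235; ≤7: 1 1 2 3 5 7 11 15 21 28 38 49 65 82 105 131 164 201 248 300; ≤8: 1 1 2 3 5 7 11 15 22 29 40 52 70 89 116 146 186 230 288 352; ≤9: 1 1 2 3 5 7 11 15 22 30 41 54 73 94 123 157 201 252 318 393; ≤10: 1 1 2 3 5 7 11 15 22 30 42 55 75 97 128 164 212 267 340 423; ≤11: 1 1 2 3 5 7 11 15 22 30 42 56 76 99 131 169 219 278 355 445; ≤12: 1 1 2 3 5 7 11 15 22 30 42 56 77 100 133 172 224 285 366 460; ≤13: 1 1 2 3 5 7 11 15 22 30 42 56 77 101 134 174 227 290 373 471; ≤14: 1 1 2 3 5 7 11 15 22 30 42 56 77 101 135 175 229 293 378 478. r_14(19) = 478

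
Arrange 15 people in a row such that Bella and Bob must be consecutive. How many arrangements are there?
Treat the 2 as one block: (15-2+1)! × 2! = 87178291200 × 2 = 174356582400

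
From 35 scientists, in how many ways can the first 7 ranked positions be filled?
P(35,7) = 35!/(35-7)! = 33891580800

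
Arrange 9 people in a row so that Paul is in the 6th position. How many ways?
Fix one position: (9-1)! = 40320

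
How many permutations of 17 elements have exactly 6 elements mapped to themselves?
Choose the 6 fixed points C(17,6) = 12376, derange the rest: !11 = Σ_{j=0}^{11} (-1)^j·11!/j! = 39916800 - 39916800 + 19958400 - 6652800 + 1663200 - 332640 + 55440 - 7920 + 990 - 110 + 11 - 1 = 14684570. Product = 12376 × 14684570 = 181736238320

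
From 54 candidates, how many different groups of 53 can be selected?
C(54,53) = 54!/(53!×1!) = 54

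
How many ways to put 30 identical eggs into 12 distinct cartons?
C(30+12-1, 12-1) = C(41, 11) = 3159461968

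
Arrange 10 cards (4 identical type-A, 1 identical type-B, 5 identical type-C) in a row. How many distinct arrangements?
10! / (4! × 1! × 5!) = 1260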